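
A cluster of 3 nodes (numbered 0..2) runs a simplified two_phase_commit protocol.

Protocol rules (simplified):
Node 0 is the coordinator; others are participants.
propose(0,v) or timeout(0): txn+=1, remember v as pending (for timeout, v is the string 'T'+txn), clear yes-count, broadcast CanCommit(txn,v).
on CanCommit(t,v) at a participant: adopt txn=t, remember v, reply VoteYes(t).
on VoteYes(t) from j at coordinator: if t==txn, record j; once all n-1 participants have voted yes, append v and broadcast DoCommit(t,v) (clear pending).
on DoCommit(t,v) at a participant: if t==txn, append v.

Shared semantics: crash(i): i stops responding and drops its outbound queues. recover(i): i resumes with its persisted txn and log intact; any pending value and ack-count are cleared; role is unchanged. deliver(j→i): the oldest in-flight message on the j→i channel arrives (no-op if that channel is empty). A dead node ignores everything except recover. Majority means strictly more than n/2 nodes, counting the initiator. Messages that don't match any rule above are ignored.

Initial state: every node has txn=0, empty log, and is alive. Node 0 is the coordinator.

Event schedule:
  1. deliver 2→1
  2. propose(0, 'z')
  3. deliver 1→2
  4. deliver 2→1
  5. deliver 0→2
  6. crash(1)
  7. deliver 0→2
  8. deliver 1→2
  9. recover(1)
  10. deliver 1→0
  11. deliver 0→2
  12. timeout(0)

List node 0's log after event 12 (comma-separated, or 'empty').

1. deliver 2→1:  nop
2. propose(0,'z'):  <0:coor t1 ->
3. deliver 1→2:  nop
4. deliver 2→1:  nop
5. deliver 0→2:  <2:part t1 ->
6. crash(1):  <1:✗part t0 ->
7. deliver 0→2:  nop
8. deliver 1→2:  nop
9. recover(1):  <1:part t0 ->
10. deliver 1→0:  nop
11. deliver 0→2:  nop
12. timeout(0):  <0:coor t2 ->

empty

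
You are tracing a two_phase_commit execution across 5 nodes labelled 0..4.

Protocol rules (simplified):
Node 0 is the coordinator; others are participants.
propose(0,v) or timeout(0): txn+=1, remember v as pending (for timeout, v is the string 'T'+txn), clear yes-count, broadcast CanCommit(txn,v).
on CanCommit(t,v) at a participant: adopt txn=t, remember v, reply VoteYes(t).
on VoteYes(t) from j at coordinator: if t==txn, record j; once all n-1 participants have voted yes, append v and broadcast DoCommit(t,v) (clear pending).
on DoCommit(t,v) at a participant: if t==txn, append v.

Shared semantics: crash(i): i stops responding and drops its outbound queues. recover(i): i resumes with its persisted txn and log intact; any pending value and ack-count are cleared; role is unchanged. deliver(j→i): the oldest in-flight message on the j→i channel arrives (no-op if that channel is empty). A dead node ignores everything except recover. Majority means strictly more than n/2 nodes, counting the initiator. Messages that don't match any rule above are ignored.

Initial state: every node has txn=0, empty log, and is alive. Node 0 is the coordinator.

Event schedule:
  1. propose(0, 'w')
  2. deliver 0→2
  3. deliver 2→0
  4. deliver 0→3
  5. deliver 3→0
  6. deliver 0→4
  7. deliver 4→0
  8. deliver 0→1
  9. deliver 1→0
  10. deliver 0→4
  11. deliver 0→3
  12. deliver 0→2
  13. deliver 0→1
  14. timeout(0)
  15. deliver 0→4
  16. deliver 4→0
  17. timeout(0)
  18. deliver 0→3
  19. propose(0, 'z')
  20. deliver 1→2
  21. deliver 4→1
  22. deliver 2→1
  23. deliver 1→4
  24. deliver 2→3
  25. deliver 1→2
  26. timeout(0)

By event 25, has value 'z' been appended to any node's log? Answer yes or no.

after 1 — propose(0,'w'): n0:coor/t1/[-]
after 2 — deliver 0→2: n2:part/t1/[-]
after 3 — deliver 2→0: ·
after 4 — deliver 0→3: n3:part/t1/[-]
after 5 — deliver 3→0: ·
after 6 — deliver 0→4: n4:part/t1/[-]
after 7 — deliver 4→0: ·
after 8 — deliver 0→1: n1:part/t1/[-]
after 9 — deliver 1→0: n0:coor/t1/[w]
after 10 — deliver 0→4: n4:part/t1/[w]
after 11 — deliver 0→3: n3:part/t1/[w]
after 12 — deliver 0→2: n2:part/t1/[w]
after 13 — deliver 0→1: n1:part/t1/[w]
after 14 — timeout(0): n0:coor/t2/[w]
after 15 — deliver 0→4: n4:part/t2/[w]
after 16 — deliver 4→0: ·
after 17 — timeout(0): n0:coor/t3/[w]
after 18 — deliver 0→3: n3:part/t2/[w]
after 19 — propose(0,'z'): n0:coor/t4/[w]
after 20 — deliver 1→2: ·
after 21 — deliver 4→1: ·
after 22 — deliver 2→1: ·
after 23 — deliver 1→4: ·
after 24 — deliver 2→3: ·
after 25 — deliver 1→2: ·

no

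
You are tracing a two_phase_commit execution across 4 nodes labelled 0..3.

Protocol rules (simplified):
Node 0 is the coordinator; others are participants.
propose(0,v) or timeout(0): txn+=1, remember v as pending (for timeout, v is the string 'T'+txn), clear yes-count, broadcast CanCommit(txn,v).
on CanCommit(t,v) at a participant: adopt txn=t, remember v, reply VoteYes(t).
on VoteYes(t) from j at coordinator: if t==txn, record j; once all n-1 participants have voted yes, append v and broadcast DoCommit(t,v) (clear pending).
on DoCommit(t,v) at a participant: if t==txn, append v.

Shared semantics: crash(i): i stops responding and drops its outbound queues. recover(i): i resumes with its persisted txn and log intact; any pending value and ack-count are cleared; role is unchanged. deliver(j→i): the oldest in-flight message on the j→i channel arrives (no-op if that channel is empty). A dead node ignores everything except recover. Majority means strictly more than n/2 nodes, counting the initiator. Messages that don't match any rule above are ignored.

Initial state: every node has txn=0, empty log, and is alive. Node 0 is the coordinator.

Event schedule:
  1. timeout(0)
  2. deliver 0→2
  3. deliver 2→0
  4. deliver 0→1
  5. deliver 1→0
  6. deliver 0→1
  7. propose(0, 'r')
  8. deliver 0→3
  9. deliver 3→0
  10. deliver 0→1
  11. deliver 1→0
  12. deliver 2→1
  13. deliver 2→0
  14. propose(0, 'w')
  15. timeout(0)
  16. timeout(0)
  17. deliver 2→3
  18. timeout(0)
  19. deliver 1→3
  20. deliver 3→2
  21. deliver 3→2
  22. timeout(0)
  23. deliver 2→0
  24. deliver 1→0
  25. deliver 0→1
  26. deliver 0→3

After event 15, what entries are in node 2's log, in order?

after 1 — timeout(0): n0:coor/t1/[-]
after 2 — deliver 0→2: n2:part/t1/[-]
after 3 — deliver 2→0: ·
after 4 — deliver 0→1: n1:part/t1/[-]
after 5 — deliver 1→0: ·
after 6 — deliver 0→1: ·
after 7 — propose(0,'r'): n0:coor/t2/[-]
after 8 — deliver 0→3: n3:part/t1/[-]
after 9 — deliver 3→0: ·
after 10 — deliver 0→1: n1:part/t2/[-]
after 11 — deliver 1→0: ·
after 12 — deliver 2→1: ·
after 13 — deliver 2→0: ·
after 14 — propose(0,'w'): n0:coor/t3/[-]
after 15 — timeout(0): n0:coor/t4/[-]

empty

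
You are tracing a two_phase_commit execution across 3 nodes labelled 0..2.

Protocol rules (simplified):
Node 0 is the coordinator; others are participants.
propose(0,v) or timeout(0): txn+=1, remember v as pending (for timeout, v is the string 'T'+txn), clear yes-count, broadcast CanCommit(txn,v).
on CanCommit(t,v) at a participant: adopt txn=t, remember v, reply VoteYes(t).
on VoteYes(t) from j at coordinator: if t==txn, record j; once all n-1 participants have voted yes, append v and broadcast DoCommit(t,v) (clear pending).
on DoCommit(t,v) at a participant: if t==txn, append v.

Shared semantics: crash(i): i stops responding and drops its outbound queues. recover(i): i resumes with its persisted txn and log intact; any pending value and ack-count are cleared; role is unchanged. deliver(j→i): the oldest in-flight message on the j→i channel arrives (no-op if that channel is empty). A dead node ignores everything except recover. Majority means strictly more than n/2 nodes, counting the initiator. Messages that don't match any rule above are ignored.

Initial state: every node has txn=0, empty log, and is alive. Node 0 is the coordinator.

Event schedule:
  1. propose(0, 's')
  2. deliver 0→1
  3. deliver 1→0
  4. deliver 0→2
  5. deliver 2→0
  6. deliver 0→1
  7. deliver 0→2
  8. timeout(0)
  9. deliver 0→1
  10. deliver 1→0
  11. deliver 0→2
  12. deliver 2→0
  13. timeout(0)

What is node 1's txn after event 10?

1. propose(0,'s'):  <0:coor t1 ->
2. deliver 0→1:  <1:part t1 ->
3. deliver 1→0:  nop
4. deliver 0→2:  <2:part t1 ->
5. deliver 2→0:  <0:coor t1 s>
6. deliver 0→1:  <1:part t1 s>
7. deliver 0→2:  <2:part t1 s>
8. timeout(0):  <0:coor t2 s>
9. deliver 0→1:  <1:part t2 s>
10. deliver 1→0:  nop

2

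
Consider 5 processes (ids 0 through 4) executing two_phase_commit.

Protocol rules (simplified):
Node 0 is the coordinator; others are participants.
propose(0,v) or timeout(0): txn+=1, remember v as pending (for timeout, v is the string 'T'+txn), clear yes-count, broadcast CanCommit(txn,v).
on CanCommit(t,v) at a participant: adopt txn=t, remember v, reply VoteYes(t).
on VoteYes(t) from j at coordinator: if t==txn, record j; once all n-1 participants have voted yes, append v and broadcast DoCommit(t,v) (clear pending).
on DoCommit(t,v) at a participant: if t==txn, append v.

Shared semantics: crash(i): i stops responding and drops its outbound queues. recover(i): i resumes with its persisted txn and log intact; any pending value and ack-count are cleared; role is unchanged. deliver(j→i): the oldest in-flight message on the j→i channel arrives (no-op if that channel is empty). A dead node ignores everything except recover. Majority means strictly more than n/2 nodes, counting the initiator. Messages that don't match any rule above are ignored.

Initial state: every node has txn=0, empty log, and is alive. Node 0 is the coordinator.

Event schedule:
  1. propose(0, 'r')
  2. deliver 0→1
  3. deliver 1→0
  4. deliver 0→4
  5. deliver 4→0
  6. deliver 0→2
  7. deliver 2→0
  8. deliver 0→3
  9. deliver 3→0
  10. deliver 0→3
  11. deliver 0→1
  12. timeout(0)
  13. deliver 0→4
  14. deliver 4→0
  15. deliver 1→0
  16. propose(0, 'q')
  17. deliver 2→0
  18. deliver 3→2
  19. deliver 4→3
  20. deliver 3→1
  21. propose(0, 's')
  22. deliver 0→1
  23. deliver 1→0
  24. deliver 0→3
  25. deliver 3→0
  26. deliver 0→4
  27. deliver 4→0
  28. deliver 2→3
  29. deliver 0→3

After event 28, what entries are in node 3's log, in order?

[1] propose(0,'r') → N0(coor t1 [-])
[2] deliver 0→1 → N1(part t1 [-])
[3] deliver 1→0 → ∅
[4] deliver 0→4 → N4(part t1 [-])
[5] deliver 4→0 → ∅
[6] deliver 0→2 → N2(part t1 [-])
[7] deliver 2→0 → ∅
[8] deliver 0→3 → N3(part t1 [-])
[9] deliver 3→0 → N0(coor t1 [r])
[10] deliver 0→3 → N3(part t1 [r])
[11] deliver 0→1 → N1(part t1 [r])
[12] timeout(0) → N0(coor t2 [r])
[13] deliver 0→4 → N4(part t1 [r])
[14] deliver 4→0 → ∅
[15] deliver 1→0 → ∅
[16] propose(0,'q') → N0(coor t3 [r])
[17] deliver 2→0 → ∅
[18] deliver 3→2 → ∅
[19] deliver 4→3 → ∅
[20] deliver 3→1 → ∅
[21] propose(0,'s') → N0(coor t4 [r])
[22] deliver 0→1 → N1(part t2 [r])
[23] deliver 1→0 → ∅
[24] deliver 0→3 → N3(part t2 [r])
[25] deliver 3→0 → ∅
[26] deliver 0→4 → N4(part t2 [r])
[27] deliver 4→0 → ∅
[28] deliver 2→3 → ∅

r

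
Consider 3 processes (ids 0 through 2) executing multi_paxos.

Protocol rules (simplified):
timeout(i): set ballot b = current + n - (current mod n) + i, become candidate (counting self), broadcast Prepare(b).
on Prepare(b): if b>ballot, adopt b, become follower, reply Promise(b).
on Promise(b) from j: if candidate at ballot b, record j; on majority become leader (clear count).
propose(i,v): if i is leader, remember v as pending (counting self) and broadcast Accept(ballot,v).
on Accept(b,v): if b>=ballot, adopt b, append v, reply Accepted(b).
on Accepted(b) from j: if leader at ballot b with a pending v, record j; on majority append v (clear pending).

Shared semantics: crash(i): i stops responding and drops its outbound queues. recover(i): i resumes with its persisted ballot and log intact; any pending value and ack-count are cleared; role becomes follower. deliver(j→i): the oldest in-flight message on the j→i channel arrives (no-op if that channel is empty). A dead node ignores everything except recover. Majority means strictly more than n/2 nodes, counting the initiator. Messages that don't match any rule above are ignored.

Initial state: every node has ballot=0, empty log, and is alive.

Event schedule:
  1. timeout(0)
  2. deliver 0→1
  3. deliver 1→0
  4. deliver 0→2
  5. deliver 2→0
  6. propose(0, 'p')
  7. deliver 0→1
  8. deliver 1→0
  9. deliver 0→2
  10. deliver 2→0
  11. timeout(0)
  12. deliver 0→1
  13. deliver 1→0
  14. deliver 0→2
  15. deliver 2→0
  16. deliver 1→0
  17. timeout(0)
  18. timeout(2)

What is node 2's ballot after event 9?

3

1. timeout(0):  <0:cand b3 ->
2. deliver 0→1:  <1:foll b3 ->
3. deliver 1→0:  <0:lead b3 ->
4. deliver 0→2:  <2:foll b3 ->
5. deliver 2→0:  nop
6. propose(0,'p'):  nop
7. deliver 0→1:  <1:foll b3 p>
8. deliver 1→0:  <0:lead b3 p>
9. deliver 0→2:  <2:foll b3 p>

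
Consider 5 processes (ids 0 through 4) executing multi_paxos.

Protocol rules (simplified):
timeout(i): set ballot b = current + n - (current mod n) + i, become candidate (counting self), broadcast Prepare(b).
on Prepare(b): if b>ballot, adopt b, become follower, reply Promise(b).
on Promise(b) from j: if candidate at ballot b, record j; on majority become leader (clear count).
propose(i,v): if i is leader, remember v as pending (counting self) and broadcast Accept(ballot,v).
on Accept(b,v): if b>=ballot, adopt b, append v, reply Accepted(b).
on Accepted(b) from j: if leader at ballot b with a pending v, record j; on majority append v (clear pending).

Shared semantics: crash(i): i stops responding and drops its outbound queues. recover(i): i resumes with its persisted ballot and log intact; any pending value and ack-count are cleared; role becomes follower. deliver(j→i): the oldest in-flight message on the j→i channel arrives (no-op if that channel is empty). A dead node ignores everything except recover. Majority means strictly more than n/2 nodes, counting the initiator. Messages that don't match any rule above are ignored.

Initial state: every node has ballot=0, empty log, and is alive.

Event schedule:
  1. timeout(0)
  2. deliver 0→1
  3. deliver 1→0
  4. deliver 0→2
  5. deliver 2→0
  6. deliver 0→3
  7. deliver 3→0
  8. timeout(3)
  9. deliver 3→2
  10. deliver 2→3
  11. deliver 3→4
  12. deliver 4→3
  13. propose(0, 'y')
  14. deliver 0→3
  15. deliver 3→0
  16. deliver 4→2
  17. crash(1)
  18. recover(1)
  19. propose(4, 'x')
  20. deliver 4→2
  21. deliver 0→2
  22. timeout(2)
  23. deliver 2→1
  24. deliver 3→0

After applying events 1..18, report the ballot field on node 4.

13

e1 timeout(0): 0[cand,b=5,-]
e2 deliver 0→1: 1[foll,b=5,-]
e3 deliver 1→0: ·
e4 deliver 0→2: 2[foll,b=5,-]
e5 deliver 2→0: 0[lead,b=5,-]
e6 deliver 0→3: 3[foll,b=5,-]
e7 deliver 3→0: ·
e8 timeout(3): 3[cand,b=13,-]
e9 deliver 3→2: 2[foll,b=13,-]
e10 deliver 2→3: ·
e11 deliver 3→4: 4[foll,b=13,-]
e12 deliver 4→3: 3[lead,b=13,-]
e13 propose(0,'y'): ·
e14 deliver 0→3: ·
e15 deliver 3→0: 0[foll,b=13,-]
e16 deliver 4→2: ·
e17 crash(1): 1[✗foll,b=5,-]
e18 recover(1): 1[foll,b=5,-]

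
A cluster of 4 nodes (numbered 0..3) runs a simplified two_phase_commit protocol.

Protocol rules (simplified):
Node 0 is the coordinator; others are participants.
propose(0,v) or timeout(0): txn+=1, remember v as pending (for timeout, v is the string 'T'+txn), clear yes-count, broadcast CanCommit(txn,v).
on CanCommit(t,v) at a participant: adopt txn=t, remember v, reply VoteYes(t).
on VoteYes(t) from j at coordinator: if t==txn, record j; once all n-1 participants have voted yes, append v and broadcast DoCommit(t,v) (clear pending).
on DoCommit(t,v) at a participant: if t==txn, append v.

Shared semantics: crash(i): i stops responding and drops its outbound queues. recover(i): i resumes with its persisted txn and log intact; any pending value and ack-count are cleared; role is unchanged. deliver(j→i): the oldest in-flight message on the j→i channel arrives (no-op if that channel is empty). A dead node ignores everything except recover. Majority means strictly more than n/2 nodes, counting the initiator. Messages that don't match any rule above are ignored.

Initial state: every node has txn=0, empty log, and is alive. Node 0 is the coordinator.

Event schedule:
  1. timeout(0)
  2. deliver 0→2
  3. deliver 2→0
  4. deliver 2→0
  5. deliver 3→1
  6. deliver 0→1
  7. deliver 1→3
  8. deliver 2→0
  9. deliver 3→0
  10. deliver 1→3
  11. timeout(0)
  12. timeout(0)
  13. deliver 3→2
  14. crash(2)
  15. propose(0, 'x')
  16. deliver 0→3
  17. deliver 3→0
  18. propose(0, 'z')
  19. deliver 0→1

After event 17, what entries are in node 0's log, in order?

step 1 timeout(0): 0={coor,t=1,log=-}
step 2 deliver 0→2: 2={part,t=1,log=-}
step 3 deliver 2→0: —
step 4 deliver 2→0: —
step 5 deliver 3→1: —
step 6 deliver 0→1: 1={part,t=1,log=-}
step 7 deliver 1→3: —
step 8 deliver 2→0: —
step 9 deliver 3→0: —
step 10 deliver 1→3: —
step 11 timeout(0): 0={coor,t=2,log=-}
step 12 timeout(0): 0={coor,t=3,log=-}
step 13 deliver 3→2: —
step 14 crash(2): 2={✗part,t=1,log=-}
step 15 propose(0,'x'): 0={coor,t=4,log=-}
step 16 deliver 0→3: 3={part,t=1,log=-}
step 17 deliver 3→0: —

empty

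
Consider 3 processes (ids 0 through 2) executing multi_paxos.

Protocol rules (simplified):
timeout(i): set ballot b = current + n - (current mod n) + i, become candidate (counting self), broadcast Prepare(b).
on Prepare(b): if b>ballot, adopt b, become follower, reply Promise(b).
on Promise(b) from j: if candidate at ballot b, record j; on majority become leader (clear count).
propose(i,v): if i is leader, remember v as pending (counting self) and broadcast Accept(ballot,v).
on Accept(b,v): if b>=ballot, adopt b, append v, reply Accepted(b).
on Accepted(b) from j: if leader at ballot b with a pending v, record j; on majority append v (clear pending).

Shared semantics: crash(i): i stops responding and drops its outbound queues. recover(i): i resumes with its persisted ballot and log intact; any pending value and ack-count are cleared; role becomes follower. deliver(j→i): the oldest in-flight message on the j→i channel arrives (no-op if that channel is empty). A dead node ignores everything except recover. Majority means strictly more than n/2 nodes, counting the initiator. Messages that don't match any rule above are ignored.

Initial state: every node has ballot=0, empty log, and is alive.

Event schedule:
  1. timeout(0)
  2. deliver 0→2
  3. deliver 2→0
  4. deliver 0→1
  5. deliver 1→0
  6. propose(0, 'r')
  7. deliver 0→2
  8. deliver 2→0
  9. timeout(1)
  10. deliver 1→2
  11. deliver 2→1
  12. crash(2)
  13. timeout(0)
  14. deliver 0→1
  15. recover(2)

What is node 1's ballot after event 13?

after 1 — timeout(0): n0:cand/b3/[-]
after 2 — deliver 0→2: n2:foll/b3/[-]
after 3 — deliver 2→0: n0:lead/b3/[-]
after 4 — deliver 0→1: n1:foll/b3/[-]
after 5 — deliver 1→0: ·
after 6 — propose(0,'r'): ·
after 7 — deliver 0→2: n2:foll/b3/[r]
after 8 — deliver 2→0: n0:lead/b3/[r]
after 9 — timeout(1): n1:cand/b7/[-]
after 10 — deliver 1→2: n2:foll/b7/[r]
after 11 — deliver 2→1: n1:lead/b7/[-]
after 12 — crash(2): n2:✗foll/b7/[r]
after 13 — timeout(0): n0:cand/b6/[r]

7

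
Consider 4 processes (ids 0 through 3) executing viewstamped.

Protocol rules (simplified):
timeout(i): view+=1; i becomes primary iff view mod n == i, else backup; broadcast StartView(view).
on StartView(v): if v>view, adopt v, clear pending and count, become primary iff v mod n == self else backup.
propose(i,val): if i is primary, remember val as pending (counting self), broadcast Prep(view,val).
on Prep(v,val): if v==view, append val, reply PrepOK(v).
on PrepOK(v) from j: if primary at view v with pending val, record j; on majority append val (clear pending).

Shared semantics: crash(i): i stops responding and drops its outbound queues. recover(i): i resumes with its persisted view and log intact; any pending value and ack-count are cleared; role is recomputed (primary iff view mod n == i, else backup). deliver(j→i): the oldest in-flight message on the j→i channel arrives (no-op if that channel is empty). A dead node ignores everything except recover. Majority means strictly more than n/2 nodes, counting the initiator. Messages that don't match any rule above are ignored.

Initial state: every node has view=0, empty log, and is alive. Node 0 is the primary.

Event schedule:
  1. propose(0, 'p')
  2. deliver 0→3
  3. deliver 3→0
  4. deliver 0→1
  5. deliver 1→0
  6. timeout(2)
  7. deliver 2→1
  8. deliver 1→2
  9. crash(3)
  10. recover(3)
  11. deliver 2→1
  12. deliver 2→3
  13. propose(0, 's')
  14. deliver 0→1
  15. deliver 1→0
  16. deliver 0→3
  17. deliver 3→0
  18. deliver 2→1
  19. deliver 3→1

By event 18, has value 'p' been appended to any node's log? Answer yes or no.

yes

after 1 — propose(0,'p'): ·
after 2 — deliver 0→3: n3:back/v0/[p]
after 3 — deliver 3→0: ·
after 4 — deliver 0→1: n1:back/v0/[p]
after 5 — deliver 1→0: n0:prim/v0/[p]
after 6 — timeout(2): n2:back/v1/[-]
after 7 — deliver 2→1: n1:prim/v1/[p]
after 8 — deliver 1→2: ·
after 9 — crash(3): n3:✗back/v0/[p]
after 10 — recover(3): n3:back/v0/[p]
after 11 — deliver 2→1: ·
after 12 — deliver 2→3: n3:back/v1/[p]
after 13 — propose(0,'s'): ·
after 14 — deliver 0→1: ·
after 15 — deliver 1→0: ·
after 16 — deliver 0→3: ·
after 17 — deliver 3→0: ·
after 18 — deliver 2→1: ·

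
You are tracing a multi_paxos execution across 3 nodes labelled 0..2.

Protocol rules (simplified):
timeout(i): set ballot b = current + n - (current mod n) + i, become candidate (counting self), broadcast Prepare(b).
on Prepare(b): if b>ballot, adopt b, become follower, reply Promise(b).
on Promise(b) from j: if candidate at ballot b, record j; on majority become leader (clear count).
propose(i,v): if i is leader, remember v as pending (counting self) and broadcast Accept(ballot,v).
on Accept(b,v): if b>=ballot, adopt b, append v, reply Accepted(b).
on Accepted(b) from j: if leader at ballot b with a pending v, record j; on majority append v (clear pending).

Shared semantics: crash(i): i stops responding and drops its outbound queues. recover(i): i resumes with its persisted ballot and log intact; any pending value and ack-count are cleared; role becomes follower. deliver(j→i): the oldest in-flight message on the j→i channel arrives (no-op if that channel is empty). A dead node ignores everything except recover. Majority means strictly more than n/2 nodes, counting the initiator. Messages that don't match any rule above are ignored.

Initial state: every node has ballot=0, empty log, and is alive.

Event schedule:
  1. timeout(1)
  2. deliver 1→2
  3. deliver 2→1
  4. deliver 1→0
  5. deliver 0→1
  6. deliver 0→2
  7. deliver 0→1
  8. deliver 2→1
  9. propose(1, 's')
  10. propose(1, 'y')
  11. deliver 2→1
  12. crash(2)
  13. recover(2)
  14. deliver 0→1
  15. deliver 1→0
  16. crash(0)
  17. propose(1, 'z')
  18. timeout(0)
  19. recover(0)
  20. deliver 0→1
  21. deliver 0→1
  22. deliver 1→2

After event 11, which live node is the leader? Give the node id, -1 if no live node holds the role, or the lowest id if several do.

1. timeout(1):  <1:cand b4 ->
2. deliver 1→2:  <2:foll b4 ->
3. deliver 2→1:  <1:lead b4 ->
4. deliver 1→0:  <0:foll b4 ->
5. deliver 0→1:  nop
6. deliver 0→2:  nop
7. deliver 0→1:  nop
8. deliver 2→1:  nop
9. propose(1,'s'):  nop
10. propose(1,'y'):  nop
11. deliver 2→1:  nop

1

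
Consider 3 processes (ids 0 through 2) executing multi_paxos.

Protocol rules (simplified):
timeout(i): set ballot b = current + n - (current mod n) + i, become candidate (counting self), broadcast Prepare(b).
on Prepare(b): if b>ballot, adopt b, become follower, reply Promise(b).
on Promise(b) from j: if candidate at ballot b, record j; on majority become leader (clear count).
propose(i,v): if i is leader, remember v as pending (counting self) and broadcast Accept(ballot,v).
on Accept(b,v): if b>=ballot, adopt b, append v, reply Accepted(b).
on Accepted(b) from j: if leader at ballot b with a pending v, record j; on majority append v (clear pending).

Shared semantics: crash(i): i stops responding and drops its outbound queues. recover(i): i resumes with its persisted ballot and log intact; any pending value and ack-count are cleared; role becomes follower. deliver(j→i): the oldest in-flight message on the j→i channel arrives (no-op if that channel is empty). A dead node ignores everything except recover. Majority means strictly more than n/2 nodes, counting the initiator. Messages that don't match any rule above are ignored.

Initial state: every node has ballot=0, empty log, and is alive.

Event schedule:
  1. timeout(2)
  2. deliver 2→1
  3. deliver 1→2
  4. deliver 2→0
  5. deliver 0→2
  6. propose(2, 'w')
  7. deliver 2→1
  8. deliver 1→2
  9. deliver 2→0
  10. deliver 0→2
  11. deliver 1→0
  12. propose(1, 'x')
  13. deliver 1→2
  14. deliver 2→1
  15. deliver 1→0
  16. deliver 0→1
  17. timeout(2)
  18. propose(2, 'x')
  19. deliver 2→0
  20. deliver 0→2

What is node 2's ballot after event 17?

after 1 — timeout(2): n2:cand/b5/[-]
after 2 — deliver 2→1: n1:foll/b5/[-]
after 3 — deliver 1→2: n2:lead/b5/[-]
after 4 — deliver 2→0: n0:foll/b5/[-]
after 5 — deliver 0→2: ·
after 6 — propose(2,'w'): ·
after 7 — deliver 2→1: n1:foll/b5/[w]
after 8 — deliver 1→2: n2:lead/b5/[w]
after 9 — deliver 2→0: n0:foll/b5/[w]
after 10 — deliver 0→2: ·
after 11 — deliver 1→0: ·
after 12 — propose(1,'x'): ·
after 13 — deliver 1→2: ·
after 14 — deliver 2→1: ·
after 15 — deliver 1→0: ·
after 16 — deliver 0→1: ·
after 17 — timeout(2): n2:cand/b8/[w]

8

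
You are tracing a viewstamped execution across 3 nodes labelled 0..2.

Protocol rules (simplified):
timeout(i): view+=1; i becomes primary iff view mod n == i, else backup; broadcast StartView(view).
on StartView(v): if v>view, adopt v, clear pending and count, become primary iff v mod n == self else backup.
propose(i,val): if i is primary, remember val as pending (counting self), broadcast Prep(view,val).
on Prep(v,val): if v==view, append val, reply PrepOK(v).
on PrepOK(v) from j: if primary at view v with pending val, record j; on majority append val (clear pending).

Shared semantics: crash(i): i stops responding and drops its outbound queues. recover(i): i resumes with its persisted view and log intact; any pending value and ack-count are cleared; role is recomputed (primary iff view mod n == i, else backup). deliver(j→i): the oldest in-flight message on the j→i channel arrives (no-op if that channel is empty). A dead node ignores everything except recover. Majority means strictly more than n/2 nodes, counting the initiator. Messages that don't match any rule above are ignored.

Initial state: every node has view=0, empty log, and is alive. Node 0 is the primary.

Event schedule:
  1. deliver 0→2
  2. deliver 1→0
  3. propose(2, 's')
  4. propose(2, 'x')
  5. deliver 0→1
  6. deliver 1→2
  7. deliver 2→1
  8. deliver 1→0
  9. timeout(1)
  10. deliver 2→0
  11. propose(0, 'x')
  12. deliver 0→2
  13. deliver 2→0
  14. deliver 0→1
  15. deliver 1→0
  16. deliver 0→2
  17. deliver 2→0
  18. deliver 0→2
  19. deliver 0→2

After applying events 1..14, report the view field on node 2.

step 1 deliver 0→2: —
step 2 deliver 1→0: —
step 3 propose(2,'s'): —
step 4 propose(2,'x'): —
step 5 deliver 0→1: —
step 6 deliver 1→2: —
step 7 deliver 2→1: —
step 8 deliver 1→0: —
step 9 timeout(1): 1={prim,v=1,log=-}
step 10 deliver 2→0: —
step 11 propose(0,'x'): —
step 12 deliver 0→2: 2={back,v=0,log=x}
step 13 deliver 2→0: 0={prim,v=0,log=x}
step 14 deliver 0→1: —

0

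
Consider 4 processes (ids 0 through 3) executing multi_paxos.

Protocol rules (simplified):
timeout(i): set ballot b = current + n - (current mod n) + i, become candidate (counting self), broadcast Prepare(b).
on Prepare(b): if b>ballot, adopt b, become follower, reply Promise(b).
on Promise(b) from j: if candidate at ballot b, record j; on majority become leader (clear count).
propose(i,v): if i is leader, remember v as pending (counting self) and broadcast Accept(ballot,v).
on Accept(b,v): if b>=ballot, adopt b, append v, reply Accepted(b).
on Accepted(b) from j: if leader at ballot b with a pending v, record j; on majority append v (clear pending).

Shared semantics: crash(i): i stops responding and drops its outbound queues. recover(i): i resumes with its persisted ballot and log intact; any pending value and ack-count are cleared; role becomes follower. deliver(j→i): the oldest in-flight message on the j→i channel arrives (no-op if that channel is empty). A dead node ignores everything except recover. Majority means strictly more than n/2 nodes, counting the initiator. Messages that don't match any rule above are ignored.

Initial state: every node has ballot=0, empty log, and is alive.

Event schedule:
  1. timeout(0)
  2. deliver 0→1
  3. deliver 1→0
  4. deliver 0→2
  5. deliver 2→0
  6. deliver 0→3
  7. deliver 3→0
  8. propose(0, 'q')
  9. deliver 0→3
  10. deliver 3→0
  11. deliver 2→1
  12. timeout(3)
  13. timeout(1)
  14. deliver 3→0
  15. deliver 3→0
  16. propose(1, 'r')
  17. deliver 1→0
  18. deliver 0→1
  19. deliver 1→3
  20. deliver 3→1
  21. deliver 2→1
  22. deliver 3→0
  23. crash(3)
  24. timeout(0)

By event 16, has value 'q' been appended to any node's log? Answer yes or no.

yes

e1 timeout(0): 0[cand,b=4,-]
e2 deliver 0→1: 1[foll,b=4,-]
e3 deliver 1→0: ·
e4 deliver 0→2: 2[foll,b=4,-]
e5 deliver 2→0: 0[lead,b=4,-]
e6 deliver 0→3: 3[foll,b=4,-]
e7 deliver 3→0: ·
e8 propose(0,'q'): ·
e9 deliver 0→3: 3[foll,b=4,q]
e10 deliver 3→0: ·
e11 deliver 2→1: ·
e12 timeout(3): 3[cand,b=11,q]
e13 timeout(1): 1[cand,b=9,-]
e14 deliver 3→0: 0[foll,b=11,-]
e15 deliver 3→0: ·
e16 propose(1,'r'): ·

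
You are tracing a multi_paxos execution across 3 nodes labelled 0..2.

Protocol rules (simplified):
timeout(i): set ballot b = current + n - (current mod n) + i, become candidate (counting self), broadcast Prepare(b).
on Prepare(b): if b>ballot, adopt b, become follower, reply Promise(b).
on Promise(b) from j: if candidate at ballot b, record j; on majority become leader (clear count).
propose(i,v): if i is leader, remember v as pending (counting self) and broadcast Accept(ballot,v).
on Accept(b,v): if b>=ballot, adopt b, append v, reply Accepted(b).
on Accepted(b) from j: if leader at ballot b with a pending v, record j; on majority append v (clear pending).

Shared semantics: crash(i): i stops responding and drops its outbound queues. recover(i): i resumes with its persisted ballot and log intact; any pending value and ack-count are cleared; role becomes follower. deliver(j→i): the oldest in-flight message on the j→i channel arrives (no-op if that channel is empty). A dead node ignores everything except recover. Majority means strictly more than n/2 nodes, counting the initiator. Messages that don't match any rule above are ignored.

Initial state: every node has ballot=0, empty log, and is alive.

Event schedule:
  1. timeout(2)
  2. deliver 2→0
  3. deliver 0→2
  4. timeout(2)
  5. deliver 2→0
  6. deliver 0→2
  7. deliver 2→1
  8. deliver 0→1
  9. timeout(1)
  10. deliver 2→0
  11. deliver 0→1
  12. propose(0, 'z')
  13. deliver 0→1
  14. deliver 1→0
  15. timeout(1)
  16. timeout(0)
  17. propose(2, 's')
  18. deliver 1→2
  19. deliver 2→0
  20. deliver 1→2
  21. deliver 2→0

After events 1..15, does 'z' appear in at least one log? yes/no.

no

e1 timeout(2): 2[cand,b=5,-]
e2 deliver 2→0: 0[foll,b=5,-]
e3 deliver 0→2: 2[lead,b=5,-]
e4 timeout(2): 2[cand,b=8,-]
e5 deliver 2→0: 0[foll,b=8,-]
e6 deliver 0→2: 2[lead,b=8,-]
e7 deliver 2→1: 1[foll,b=5,-]
e8 deliver 0→1: ·
e9 timeout(1): 1[cand,b=7,-]
e10 deliver 2→0: ·
e11 deliver 0→1: ·
e12 propose(0,'z'): ·
e13 deliver 0→1: ·
e14 deliver 1→0: ·
e15 timeout(1): 1[cand,b=10,-]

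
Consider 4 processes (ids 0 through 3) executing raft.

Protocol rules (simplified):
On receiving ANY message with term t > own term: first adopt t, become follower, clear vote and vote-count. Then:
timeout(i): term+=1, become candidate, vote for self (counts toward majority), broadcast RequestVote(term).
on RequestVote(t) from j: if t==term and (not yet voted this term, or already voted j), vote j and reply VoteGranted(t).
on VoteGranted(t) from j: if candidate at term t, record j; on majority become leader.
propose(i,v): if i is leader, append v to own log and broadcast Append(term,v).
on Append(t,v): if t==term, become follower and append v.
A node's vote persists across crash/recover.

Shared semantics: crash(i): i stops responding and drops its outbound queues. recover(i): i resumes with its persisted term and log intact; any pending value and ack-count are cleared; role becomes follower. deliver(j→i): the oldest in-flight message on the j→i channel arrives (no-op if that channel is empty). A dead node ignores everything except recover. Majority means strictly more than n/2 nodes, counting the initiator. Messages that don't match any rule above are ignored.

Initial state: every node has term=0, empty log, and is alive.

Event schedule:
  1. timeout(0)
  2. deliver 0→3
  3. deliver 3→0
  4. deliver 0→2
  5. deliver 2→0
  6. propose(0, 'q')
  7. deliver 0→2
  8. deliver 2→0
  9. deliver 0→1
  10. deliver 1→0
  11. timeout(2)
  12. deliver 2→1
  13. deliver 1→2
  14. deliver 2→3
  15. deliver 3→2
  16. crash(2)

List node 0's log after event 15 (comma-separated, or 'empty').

q

e1 timeout(0): 0[cand,t=1,-]
e2 deliver 0→3: 3[foll,t=1,-]
e3 deliver 3→0: ·
e4 deliver 0→2: 2[foll,t=1,-]
e5 deliver 2→0: 0[lead,t=1,-]
e6 propose(0,'q'): 0[lead,t=1,q]
e7 deliver 0→2: 2[foll,t=1,q]
e8 deliver 2→0: ·
e9 deliver 0→1: 1[foll,t=1,-]
e10 deliver 1→0: ·
e11 timeout(2): 2[cand,t=2,q]
e12 deliver 2→1: 1[foll,t=2,-]
e13 deliver 1→2: ·
e14 deliver 2→3: 3[foll,t=2,-]
e15 deliver 3→2: 2[lead,t=2,q]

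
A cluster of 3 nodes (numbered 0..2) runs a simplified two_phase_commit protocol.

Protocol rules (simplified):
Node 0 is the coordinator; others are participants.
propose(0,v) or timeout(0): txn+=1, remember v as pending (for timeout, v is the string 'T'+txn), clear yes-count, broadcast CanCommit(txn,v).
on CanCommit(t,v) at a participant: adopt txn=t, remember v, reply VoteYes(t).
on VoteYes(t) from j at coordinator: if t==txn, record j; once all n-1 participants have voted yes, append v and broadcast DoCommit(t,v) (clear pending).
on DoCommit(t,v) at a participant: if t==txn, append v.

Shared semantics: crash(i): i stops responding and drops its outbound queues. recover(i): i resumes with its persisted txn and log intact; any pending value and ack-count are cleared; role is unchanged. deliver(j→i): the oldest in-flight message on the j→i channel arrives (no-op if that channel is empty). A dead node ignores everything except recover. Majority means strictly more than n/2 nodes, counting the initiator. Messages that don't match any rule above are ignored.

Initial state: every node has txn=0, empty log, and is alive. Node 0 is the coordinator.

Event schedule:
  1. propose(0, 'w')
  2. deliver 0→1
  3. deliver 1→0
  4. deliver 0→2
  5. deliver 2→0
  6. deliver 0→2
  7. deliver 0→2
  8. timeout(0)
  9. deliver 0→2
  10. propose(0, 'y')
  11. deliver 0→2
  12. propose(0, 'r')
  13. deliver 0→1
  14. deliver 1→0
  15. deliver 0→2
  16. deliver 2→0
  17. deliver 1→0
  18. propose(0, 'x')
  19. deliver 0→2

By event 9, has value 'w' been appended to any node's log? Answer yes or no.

yes

after 1 — propose(0,'w'): n0:coor/t1/[-]
after 2 — deliver 0→1: n1:part/t1/[-]
after 3 — deliver 1→0: ·
after 4 — deliver 0→2: n2:part/t1/[-]
after 5 — deliver 2→0: n0:coor/t1/[w]
after 6 — deliver 0→2: n2:part/t1/[w]
after 7 — deliver 0→2: ·
after 8 — timeout(0): n0:coor/t2/[w]
after 9 — deliver 0→2: n2:part/t2/[w]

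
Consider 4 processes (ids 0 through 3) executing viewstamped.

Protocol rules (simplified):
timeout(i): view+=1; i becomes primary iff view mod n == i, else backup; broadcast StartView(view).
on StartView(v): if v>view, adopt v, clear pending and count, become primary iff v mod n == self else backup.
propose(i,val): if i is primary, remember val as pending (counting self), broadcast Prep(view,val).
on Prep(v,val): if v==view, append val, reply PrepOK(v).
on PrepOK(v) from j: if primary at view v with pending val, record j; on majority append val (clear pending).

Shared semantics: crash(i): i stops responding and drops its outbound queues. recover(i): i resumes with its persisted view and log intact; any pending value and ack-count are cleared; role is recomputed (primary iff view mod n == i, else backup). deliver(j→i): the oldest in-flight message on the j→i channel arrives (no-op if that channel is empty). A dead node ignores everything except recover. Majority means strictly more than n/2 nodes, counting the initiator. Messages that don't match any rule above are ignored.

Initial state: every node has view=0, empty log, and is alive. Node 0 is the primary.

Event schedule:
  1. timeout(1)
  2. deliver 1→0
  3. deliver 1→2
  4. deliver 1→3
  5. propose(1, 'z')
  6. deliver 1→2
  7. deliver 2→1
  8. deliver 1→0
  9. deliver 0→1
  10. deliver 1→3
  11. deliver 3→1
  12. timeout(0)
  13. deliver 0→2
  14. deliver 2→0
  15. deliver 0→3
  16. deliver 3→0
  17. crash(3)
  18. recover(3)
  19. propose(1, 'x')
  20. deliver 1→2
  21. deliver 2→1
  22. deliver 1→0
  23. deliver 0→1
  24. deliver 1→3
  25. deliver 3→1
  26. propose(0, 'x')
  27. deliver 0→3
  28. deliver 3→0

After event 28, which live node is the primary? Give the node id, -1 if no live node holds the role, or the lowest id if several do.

step 1 timeout(1): 1={prim,v=1,log=-}
step 2 deliver 1→0: 0={back,v=1,log=-}
step 3 deliver 1→2: 2={back,v=1,log=-}
step 4 deliver 1→3: 3={back,v=1,log=-}
step 5 propose(1,'z'): —
step 6 deliver 1→2: 2={back,v=1,log=z}
step 7 deliver 2→1: —
step 8 deliver 1→0: 0={back,v=1,log=z}
step 9 deliver 0→1: 1={prim,v=1,log=z}
step 10 deliver 1→3: 3={back,v=1,log=z}
step 11 deliver 3→1: —
step 12 timeout(0): 0={back,v=2,log=z}
step 13 deliver 0→2: 2={prim,v=2,log=z}
step 14 deliver 2→0: —
step 15 deliver 0→3: 3={back,v=2,log=z}
step 16 deliver 3→0: —
step 17 crash(3): 3={✗back,v=2,log=z}
step 18 recover(3): 3={back,v=2,log=z}
step 19 propose(1,'x'): —
step 20 deliver 1→2: —
step 21 deliver 2→1: —
step 22 deliver 1→0: —
step 23 deliver 0→1: 1={back,v=2,log=z}
step 24 deliver 1→3: —
step 25 deliver 3→1: —
step 26 propose(0,'x'): —
step 27 deliver 0→3: —
step 28 deliver 3→0: —

2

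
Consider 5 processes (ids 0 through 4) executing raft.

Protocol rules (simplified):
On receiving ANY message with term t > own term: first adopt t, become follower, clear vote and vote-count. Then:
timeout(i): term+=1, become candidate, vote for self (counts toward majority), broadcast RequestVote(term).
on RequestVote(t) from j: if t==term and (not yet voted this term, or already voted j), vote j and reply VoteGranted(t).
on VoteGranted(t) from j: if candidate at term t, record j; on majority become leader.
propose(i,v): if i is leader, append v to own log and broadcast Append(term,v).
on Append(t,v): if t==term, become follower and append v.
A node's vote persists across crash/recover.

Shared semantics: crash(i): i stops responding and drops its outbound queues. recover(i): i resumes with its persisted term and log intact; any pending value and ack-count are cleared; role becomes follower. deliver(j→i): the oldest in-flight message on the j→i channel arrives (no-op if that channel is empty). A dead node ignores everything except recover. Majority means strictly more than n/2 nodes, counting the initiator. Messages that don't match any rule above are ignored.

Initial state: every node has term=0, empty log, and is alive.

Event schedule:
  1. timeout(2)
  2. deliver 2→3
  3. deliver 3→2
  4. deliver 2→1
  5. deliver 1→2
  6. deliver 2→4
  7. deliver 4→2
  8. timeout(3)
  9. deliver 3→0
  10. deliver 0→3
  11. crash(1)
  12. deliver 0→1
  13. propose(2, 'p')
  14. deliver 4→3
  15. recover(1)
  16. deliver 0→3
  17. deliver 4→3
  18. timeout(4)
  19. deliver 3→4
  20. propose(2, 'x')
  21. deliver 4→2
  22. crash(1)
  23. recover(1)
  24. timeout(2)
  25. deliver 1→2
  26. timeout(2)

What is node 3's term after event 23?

2

step 1 timeout(2): 2={cand,t=1,log=-}
step 2 deliver 2→3: 3={foll,t=1,log=-}
step 3 deliver 3→2: —
step 4 deliver 2→1: 1={foll,t=1,log=-}
step 5 deliver 1→2: 2={lead,t=1,log=-}
step 6 deliver 2→4: 4={foll,t=1,log=-}
step 7 deliver 4→2: —
step 8 timeout(3): 3={cand,t=2,log=-}
step 9 deliver 3→0: 0={foll,t=2,log=-}
step 10 deliver 0→3: —
step 11 crash(1): 1={✗foll,t=1,log=-}
step 12 deliver 0→1: —
step 13 propose(2,'p'): 2={lead,t=1,log=p}
step 14 deliver 4→3: —
step 15 recover(1): 1={foll,t=1,log=-}
step 16 deliver 0→3: —
step 17 deliver 4→3: —
step 18 timeout(4): 4={cand,t=2,log=-}
step 19 deliver 3→4: —
step 20 propose(2,'x'): 2={lead,t=1,log=p,x}
step 21 deliver 4→2: 2={foll,t=2,log=p,x}
step 22 crash(1): 1={✗foll,t=1,log=-}
step 23 recover(1): 1={foll,t=1,log=-}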